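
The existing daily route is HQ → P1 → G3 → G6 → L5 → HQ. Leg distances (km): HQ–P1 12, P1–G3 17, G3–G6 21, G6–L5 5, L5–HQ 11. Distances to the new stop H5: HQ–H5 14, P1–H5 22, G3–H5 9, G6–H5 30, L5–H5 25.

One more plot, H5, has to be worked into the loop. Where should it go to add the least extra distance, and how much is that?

Insertion cost between consecutive stops i–j is d(i,H5) + d(H5,j) − d(i,j):
  between HQ and P1: 14 + 22 − 12 = 24
  between P1 and G3: 22 + 9 − 17 = 14
  between G3 and G6: 9 + 30 − 21 = 18
  between G6 and L5: 30 + 25 − 5 = 50
  between L5 and HQ: 25 + 14 − 11 = 28
Cheapest insertion is between P1 and G3, adding 14.
New total = 66 + 14 = 80.

Adding 14 km by placing H5 on the P1–G3 leg.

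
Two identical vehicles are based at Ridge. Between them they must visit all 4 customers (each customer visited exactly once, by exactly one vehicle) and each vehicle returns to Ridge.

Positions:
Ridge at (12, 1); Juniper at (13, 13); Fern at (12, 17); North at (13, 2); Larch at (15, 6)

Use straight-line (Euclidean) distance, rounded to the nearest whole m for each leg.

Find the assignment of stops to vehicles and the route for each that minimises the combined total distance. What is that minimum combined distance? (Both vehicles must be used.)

There are 2^3 − 1 = 7 ways to divide the 4 stops into two non-empty groups. For each, the best each vehicle can do is its own shortest tour through its group:
  {Juniper} + {Fern, North, Larch}: 24 + 32 = 56
  {Fern} + {Juniper, North, Larch}: 32 + 24 = 56
  {Juniper, Fern} + {North, Larch}: 32 + 11 = 43
  {North} + {Juniper, Fern, Larch}: 2 + 33 = 35
  {Juniper, North} + {Fern, Larch}: 24 + 33 = 57
  {Fern, North} + {Juniper, Larch}: 32 + 25 = 57
  … (7 splits in total)
Best: vehicle 1 Ridge → North → Ridge = 2; vehicle 2 Ridge → Juniper → Fern → Larch → Ridge = 33; combined 35.

35 m — the smallest possible combined total.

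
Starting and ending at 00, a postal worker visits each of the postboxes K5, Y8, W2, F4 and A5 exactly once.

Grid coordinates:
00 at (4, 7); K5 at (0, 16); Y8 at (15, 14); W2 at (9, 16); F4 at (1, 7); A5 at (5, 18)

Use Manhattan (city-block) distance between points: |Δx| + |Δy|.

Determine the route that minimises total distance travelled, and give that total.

With 5 stops there are 5!/2 = 60 distinct round trips (a route and its reverse cost the same).
00→K5→Y8→W2→F4→A5→00: 13+17+8+17+15+12 = 82
00→K5→Y8→W2→A5→F4→00: 13+17+8+6+15+3 = 62
00→K5→Y8→F4→W2→A5→00: 13+17+21+17+6+12 = 86
00→K5→Y8→F4→A5→W2→00: 13+17+21+15+6+14 = 86
00→K5→Y8→A5→W2→F4→00: 13+17+14+6+17+3 = 70
00→K5→Y8→A5→F4→W2→00: 13+17+14+15+17+14 = 90
00→K5→W2→Y8→F4→A5→00: 13+9+8+21+15+12 = 78
00→K5→W2→Y8→A5→F4→00: 13+9+8+14+15+3 = 62
00→K5→W2→F4→Y8→A5→00: 13+9+17+21+14+12 = 86
00→K5→W2→F4→A5→Y8→00: 13+9+17+15+14+18 = 86
00→K5→W2→A5→Y8→F4→00: 13+9+6+14+21+3 = 66
00→K5→W2→A5→F4→Y8→00: 13+9+6+15+21+18 = 82
00→K5→F4→Y8→W2→A5→00: 13+10+21+8+6+12 = 70
00→K5→F4→Y8→A5→W2→00: 13+10+21+14+6+14 = 78
… (46 more)
00→Y8→W2→A5→K5→F4→00: 18+8+6+7+10+3 = 52  ← best
The minimum is 52.
One optimal route: 00 → Y8 → W2 → A5 → K5 → F4 → 00 (or its reverse).

Shortest round trip = 52.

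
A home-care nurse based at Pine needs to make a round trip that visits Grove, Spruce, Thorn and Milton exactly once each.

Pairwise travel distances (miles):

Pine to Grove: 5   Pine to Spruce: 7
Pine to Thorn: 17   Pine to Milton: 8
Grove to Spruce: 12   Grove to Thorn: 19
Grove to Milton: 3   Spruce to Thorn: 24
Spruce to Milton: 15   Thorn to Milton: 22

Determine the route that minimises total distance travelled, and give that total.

Pine → Grove → Spruce → Thorn → Milton → Pine: 5+12+24+22+8 = 71
Pine → Grove → Spruce → Milton → Thorn → Pine: 5+12+15+22+17 = 71
Pine → Grove → Thorn → Spruce → Milton → Pine: 5+19+24+15+8 = 71
Pine → Grove → Thorn → Milton → Spruce → Pine: 5+19+22+15+7 = 68
Pine → Grove → Milton → Spruce → Thorn → Pine: 5+3+15+24+17 = 64
Pine → Grove → Milton → Thorn → Spruce → Pine: 5+3+22+24+7 = 61
Pine → Spruce → Grove → Thorn → Milton → Pine: 7+12+19+22+8 = 68
Pine → Spruce → Grove → Milton → Thorn → Pine: 7+12+3+22+17 = 61
Pine → Spruce → Thorn → Grove → Milton → Pine: 7+24+19+3+8 = 61
Pine → Spruce → Milton → Grove → Thorn → Pine: 7+15+3+19+17 = 61
Pine → Thorn → Grove → Spruce → Milton → Pine: 17+19+12+15+8 = 71
Pine → Thorn → Spruce → Grove → Milton → Pine: 17+24+12+3+8 = 64
The minimum is 61.
One optimal route: Pine → Grove → Milton → Thorn → Spruce → Pine (or its reverse).

61 miles — the shortest possible round trip.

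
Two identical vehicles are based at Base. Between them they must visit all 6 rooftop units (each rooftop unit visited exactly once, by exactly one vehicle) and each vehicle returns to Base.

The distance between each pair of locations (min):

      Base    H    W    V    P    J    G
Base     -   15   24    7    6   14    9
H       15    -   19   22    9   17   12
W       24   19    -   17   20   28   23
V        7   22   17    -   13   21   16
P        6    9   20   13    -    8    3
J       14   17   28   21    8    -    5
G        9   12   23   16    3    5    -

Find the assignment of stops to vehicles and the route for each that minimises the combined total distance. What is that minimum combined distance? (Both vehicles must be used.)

Try each way of splitting the stops between the two vehicles (each non-empty) and, for each split, find the best tour for each vehicle:
  {H} + {W, V, P, J, G}: 30 + 66 = 96
  {W} + {H, V, P, J, G}: 48 + 60 = 108
  {H, W} + {V, P, J, G}: 58 + 42 = 100
  {V} + {H, W, P, J, G}: 14 + 74 = 88
  {H, V} + {W, P, J, G}: 44 + 66 = 110
  {W, V} + {H, P, J, G}: 48 + 46 = 94
  … (31 splits in total)
  {H, W, V} + {P, J, G}: 58 + 28 = 86  ← best
Best: vehicle 1 Base → H → W → V → Base = 58; vehicle 2 Base → P → J → G → Base = 28; combined 86.

Minimum combined distance: 86 min.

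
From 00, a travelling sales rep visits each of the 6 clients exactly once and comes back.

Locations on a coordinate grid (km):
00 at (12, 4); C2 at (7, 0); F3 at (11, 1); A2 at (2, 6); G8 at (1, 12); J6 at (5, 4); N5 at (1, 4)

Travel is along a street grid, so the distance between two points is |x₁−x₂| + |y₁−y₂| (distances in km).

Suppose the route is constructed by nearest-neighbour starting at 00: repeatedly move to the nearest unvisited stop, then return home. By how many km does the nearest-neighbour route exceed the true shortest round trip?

2 km longer than the optimal tour.

From 00: F3=4, J6=7, C2=9, N5=11, A2=12, G8=19 → choose F3 (4).
From F3: C2=5, J6=9, N5=13, A2=14, G8=21 → choose C2 (5).
From C2: J6=6, N5=10, A2=11, G8=18 → choose J6 (6).
From J6: N5=4, A2=5, G8=12 → choose N5 (4).
From N5: A2=3, G8=8 → choose A2 (3).
From A2: G8=7 → choose G8 (7).
NN route 00 → F3 → C2 → J6 → N5 → A2 → G8 → 00 costs 48.
Optimal: 00 → F3 → C2 → A2 → G8 → N5 → J6 → 00 costs 46 (by enumerating all 360 distinct tours).
Excess = 48 − 46 = 2.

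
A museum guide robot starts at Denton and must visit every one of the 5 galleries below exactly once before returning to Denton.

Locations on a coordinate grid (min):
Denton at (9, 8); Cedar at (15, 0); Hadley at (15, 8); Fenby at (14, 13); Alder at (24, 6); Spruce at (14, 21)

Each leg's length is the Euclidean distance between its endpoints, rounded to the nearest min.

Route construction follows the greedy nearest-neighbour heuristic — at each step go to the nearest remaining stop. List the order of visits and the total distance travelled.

At Denton the remaining stops are Hadley 6, Fenby 7, Cedar 10, Spruce 14, Alder 15; go to Hadley.
At Hadley the remaining stops are Fenby 5, Cedar 8, Alder 9, Spruce 13; go to Fenby.
At Fenby the remaining stops are Spruce 8, Alder 12, Cedar 13; go to Spruce.
At Spruce the remaining stops are Alder 18, Cedar 21; go to Alder.
At Alder the remaining stops are Cedar 11; go to Cedar.
Return Cedar→Denton: 10.
Total = 6 + 5 + 8 + 18 + 11 + 10 = 58.

Nearest-neighbour total = 58 min; route Denton → Hadley → Fenby → Spruce → Alder → Cedar → Denton.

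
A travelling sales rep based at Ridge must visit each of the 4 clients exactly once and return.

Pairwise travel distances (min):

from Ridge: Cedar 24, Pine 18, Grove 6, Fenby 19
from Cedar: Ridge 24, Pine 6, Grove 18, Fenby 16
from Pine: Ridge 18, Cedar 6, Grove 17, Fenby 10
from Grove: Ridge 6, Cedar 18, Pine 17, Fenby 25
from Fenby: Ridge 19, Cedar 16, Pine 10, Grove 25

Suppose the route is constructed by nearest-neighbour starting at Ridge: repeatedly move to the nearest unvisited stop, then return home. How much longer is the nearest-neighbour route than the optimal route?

From Ridge: Grove=6, Pine=18, Fenby=19, Cedar=24 → choose Grove (6).
From Grove: Pine=17, Cedar=18, Fenby=25 → choose Pine (17).
From Pine: Cedar=6, Fenby=10 → choose Cedar (6).
From Cedar: Fenby=16 → choose Fenby (16).
NN route Ridge → Grove → Pine → Cedar → Fenby → Ridge costs 64.
Optimal: Ridge → Grove → Cedar → Pine → Fenby → Ridge costs 59 (by enumerating all 12 distinct tours).
Excess = 64 − 59 = 5.

The nearest-neighbour route is 5 min longer than optimal.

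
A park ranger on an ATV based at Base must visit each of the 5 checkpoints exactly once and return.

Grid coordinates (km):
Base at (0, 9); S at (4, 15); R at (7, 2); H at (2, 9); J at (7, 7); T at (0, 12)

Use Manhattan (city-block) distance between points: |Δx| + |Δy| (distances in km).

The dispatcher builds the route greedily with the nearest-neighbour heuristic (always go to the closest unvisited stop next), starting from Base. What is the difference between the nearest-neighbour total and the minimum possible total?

From Base: H=2, T=3, J=9, S=10, R=14 → choose H (2).
From H: T=5, J=7, S=8, R=12 → choose T (5).
From T: S=7, J=12, R=17 → choose S (7).
From S: J=11, R=16 → choose J (11).
From J: R=5 → choose R (5).
NN route Base → H → T → S → J → R → Base costs 44.
Optimal: Base → H → R → J → S → T → Base costs 40 (by enumerating all 60 distinct tours).
Excess = 44 − 40 = 4.

4 km longer than the optimal tour.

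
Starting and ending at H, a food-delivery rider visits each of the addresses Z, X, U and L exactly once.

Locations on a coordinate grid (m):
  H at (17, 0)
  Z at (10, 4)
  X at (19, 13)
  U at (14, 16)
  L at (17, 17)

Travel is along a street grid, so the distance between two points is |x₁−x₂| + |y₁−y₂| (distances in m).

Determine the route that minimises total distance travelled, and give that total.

Shortest round trip = 52 m.

With 4 stops there are 4!/2 = 12 distinct round trips (a route and its reverse cost the same).
H→Z→X→U→L→H: 11+18+8+4+17 = 58
H→Z→X→L→U→H: 11+18+6+4+19 = 58
H→Z→U→X→L→H: 11+16+8+6+17 = 58
H→Z→U→L→X→H: 11+16+4+6+15 = 52
H→Z→L→X→U→H: 11+20+6+8+19 = 64
H→Z→L→U→X→H: 11+20+4+8+15 = 58
H→X→Z→U→L→H: 15+18+16+4+17 = 70
H→X→Z→L→U→H: 15+18+20+4+19 = 76
H→X→U→Z→L→H: 15+8+16+20+17 = 76
H→X→L→Z→U→H: 15+6+20+16+19 = 76
H→U→Z→X→L→H: 19+16+18+6+17 = 76
H→U→X→Z→L→H: 19+8+18+20+17 = 82
The minimum is 52.
One optimal route: H → Z → U → L → X → H (or its reverse).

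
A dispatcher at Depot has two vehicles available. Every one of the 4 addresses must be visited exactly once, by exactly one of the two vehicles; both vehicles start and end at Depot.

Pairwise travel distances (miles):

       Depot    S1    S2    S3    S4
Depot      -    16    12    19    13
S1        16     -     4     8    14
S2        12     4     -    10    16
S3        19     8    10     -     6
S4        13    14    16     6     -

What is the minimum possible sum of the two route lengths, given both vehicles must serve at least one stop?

Minimum combined distance: 67 miles.

There are 2^3 − 1 = 7 ways to divide the 4 stops into two non-empty groups. For each, the best each vehicle can do is its own shortest tour through its group:
  {S1} + {S2, S3, S4}: 32 + 41 = 73
  {S2} + {S1, S3, S4}: 24 + 43 = 67
  {S1, S2} + {S3, S4}: 32 + 38 = 70
  {S3} + {S1, S2, S4}: 38 + 43 = 81
  {S1, S3} + {S2, S4}: 43 + 41 = 84
  {S2, S3} + {S1, S4}: 41 + 43 = 84
  … (7 splits in total)
Best: vehicle 1 Depot → S2 → Depot = 24; vehicle 2 Depot → S1 → S3 → S4 → Depot = 43; combined 67.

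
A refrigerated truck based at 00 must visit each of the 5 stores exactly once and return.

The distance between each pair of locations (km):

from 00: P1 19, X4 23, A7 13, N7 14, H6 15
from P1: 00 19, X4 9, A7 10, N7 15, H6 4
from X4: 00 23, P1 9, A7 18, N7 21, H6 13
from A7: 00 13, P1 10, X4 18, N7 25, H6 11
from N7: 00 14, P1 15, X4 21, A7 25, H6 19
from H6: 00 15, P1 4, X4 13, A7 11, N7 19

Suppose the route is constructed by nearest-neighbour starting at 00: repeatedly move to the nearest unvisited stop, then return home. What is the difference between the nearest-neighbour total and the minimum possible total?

From 00: A7=13, N7=14, H6=15, P1=19, X4=23 → choose A7 (13).
From A7: P1=10, H6=11, X4=18, N7=25 → choose P1 (10).
From P1: H6=4, X4=9, N7=15 → choose H6 (4).
From H6: X4=13, N7=19 → choose X4 (13).
From X4: N7=21 → choose N7 (21).
NN route 00 → A7 → P1 → H6 → X4 → N7 → 00 costs 75.
Optimal: 00 → A7 → H6 → P1 → X4 → N7 → 00 costs 72 (by enumerating all 60 distinct tours).
Excess = 75 − 72 = 3.

The nearest-neighbour route is 3 km longer than optimal.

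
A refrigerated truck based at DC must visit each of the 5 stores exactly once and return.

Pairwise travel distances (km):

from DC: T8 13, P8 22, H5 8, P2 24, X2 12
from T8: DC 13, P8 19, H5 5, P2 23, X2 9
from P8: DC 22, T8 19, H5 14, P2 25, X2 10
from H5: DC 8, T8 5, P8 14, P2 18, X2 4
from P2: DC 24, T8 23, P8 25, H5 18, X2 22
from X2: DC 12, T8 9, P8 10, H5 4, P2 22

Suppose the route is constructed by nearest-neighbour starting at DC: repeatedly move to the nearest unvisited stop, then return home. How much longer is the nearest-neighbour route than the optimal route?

8 km longer than the optimal tour.

From DC: H5=8, X2=12, T8=13, P8=22, P2=24 → choose H5 (8).
From H5: X2=4, T8=5, P8=14, P2=18 → choose X2 (4).
From X2: T8=9, P8=10, P2=22 → choose T8 (9).
From T8: P8=19, P2=23 → choose P8 (19).
From P8: P2=25 → choose P2 (25).
NN route DC → H5 → X2 → T8 → P8 → P2 → DC costs 89.
Optimal: DC → T8 → H5 → X2 → P8 → P2 → DC costs 81 (by enumerating all 60 distinct tours).
Excess = 89 − 81 = 8.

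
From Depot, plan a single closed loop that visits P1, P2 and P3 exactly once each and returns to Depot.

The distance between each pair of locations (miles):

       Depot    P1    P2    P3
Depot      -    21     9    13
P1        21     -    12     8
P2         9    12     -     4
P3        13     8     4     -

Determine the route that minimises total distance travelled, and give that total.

There are 3 distinct closed tours to check (reversals are equivalent).
Depot-P1-P2-P3-Depot: 21+12+4+13 = 50
Depot-P1-P3-P2-Depot: 21+8+4+9 = 42
Depot-P2-P1-P3-Depot: 9+12+8+13 = 42
The minimum is 42.
One optimal route: Depot → P1 → P3 → P2 → Depot (or its reverse).

Shortest round trip = 42 miles.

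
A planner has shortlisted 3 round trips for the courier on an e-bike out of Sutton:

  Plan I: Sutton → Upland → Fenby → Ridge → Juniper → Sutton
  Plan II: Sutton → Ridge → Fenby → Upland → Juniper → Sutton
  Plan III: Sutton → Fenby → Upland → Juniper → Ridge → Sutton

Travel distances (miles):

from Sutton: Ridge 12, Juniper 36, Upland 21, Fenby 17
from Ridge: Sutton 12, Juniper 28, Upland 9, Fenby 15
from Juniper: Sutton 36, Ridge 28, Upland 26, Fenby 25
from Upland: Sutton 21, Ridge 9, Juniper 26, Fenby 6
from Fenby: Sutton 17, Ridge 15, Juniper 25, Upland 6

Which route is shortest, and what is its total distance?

89 miles — Plan III is the shortest.

Plan I: 21 + 6 + 15 + 28 + 36 = 106
Plan II: 12 + 15 + 6 + 26 + 36 = 95
Plan III: 17 + 6 + 26 + 28 + 12 = 89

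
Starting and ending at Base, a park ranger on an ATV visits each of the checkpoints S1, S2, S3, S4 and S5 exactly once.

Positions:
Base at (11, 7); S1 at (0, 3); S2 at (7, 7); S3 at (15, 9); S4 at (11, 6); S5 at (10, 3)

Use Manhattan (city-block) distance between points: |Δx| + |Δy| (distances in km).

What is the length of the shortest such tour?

42 km — the shortest possible round trip.

Base → S1 → S2 → S3 → S4 → S5 → Base: 15+11+10+7+4+5 = 52
Base → S1 → S2 → S3 → S5 → S4 → Base: 15+11+10+11+4+1 = 52
Base → S1 → S2 → S4 → S3 → S5 → Base: 15+11+5+7+11+5 = 54
Base → S1 → S2 → S4 → S5 → S3 → Base: 15+11+5+4+11+6 = 52
Base → S1 → S2 → S5 → S3 → S4 → Base: 15+11+7+11+7+1 = 52
Base → S1 → S2 → S5 → S4 → S3 → Base: 15+11+7+4+7+6 = 50
Base → S1 → S3 → S2 → S4 → S5 → Base: 15+21+10+5+4+5 = 60
Base → S1 → S3 → S2 → S5 → S4 → Base: 15+21+10+7+4+1 = 58
Base → S1 → S3 → S4 → S2 → S5 → Base: 15+21+7+5+7+5 = 60
Base → S1 → S3 → S4 → S5 → S2 → Base: 15+21+7+4+7+4 = 58
Base → S1 → S3 → S5 → S2 → S4 → Base: 15+21+11+7+5+1 = 60
Base → S1 → S3 → S5 → S4 → S2 → Base: 15+21+11+4+5+4 = 60
Base → S1 → S4 → S2 → S3 → S5 → Base: 15+14+5+10+11+5 = 60
Base → S1 → S4 → S2 → S5 → S3 → Base: 15+14+5+7+11+6 = 58
… (46 more)
Base → S2 → S1 → S5 → S4 → S3 → Base: 4+11+10+4+7+6 = 42  ← best
The minimum is 42.
One optimal route: Base → S2 → S1 → S5 → S4 → S3 → Base (or its reverse).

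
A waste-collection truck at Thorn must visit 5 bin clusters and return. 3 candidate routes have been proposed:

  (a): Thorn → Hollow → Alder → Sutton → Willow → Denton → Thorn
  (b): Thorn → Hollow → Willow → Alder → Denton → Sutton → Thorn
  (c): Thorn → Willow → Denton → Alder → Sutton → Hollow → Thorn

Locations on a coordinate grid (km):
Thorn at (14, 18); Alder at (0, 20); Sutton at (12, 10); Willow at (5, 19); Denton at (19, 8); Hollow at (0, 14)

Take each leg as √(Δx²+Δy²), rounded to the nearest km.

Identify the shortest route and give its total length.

64 km — (b) is the shortest.

(a): 15 + 6 + 16 + 11 + 18 + 11 = 77
(b): 15 + 7 + 5 + 22 + 7 + 8 = 64
(c): 9 + 18 + 22 + 16 + 13 + 15 = 93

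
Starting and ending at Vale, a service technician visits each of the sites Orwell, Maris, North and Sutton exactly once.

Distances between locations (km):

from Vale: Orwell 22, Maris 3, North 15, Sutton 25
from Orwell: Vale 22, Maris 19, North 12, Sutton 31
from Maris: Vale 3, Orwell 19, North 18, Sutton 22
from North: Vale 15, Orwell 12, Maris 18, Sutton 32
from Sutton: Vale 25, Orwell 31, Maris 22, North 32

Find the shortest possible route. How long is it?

Shortest round trip = 83 km.

Vale→Orwell→Maris→North→Sutton→Vale: 22+19+18+32+25 = 116
Vale→Orwell→Maris→Sutton→North→Vale: 22+19+22+32+15 = 110
Vale→Orwell→North→Maris→Sutton→Vale: 22+12+18+22+25 = 99
Vale→Orwell→North→Sutton→Maris→Vale: 22+12+32+22+3 = 91
Vale→Orwell→Sutton→Maris→North→Vale: 22+31+22+18+15 = 108
Vale→Orwell→Sutton→North→Maris→Vale: 22+31+32+18+3 = 106
Vale→Maris→Orwell→North→Sutton→Vale: 3+19+12+32+25 = 91
Vale→Maris→Orwell→Sutton→North→Vale: 3+19+31+32+15 = 100
Vale→Maris→North→Orwell→Sutton→Vale: 3+18+12+31+25 = 89
Vale→Maris→Sutton→Orwell→North→Vale: 3+22+31+12+15 = 83
Vale→North→Orwell→Maris→Sutton→Vale: 15+12+19+22+25 = 93
Vale→North→Maris→Orwell→Sutton→Vale: 15+18+19+31+25 = 108
The minimum is 83.
One optimal route: Vale → Maris → Sutton → Orwell → North → Vale (or its reverse).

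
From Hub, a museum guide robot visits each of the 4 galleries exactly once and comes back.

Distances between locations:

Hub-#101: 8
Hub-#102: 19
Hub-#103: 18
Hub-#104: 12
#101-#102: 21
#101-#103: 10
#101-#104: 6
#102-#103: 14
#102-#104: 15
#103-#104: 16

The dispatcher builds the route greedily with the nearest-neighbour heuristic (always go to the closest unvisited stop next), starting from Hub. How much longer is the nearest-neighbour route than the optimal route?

2 longer than the optimal tour.

Hub: #101=8, #104=12, #103=18, #102=19 ⇒ #101
#101: #104=6, #103=10, #102=21 ⇒ #104
#104: #102=15, #103=16 ⇒ #102
#102: #103=14 ⇒ #103
NN route Hub → #101 → #104 → #102 → #103 → Hub costs 61.
Optimal: Hub → #101 → #103 → #102 → #104 → Hub costs 59 (by enumerating all 12 distinct tours).
Excess = 61 − 59 = 2.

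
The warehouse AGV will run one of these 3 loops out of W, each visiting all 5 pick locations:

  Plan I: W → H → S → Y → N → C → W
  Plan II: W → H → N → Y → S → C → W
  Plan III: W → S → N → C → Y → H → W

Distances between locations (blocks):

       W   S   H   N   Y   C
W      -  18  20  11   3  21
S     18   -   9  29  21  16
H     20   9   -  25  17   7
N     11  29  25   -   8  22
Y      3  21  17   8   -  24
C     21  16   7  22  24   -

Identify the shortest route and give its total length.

Shortest is Plan I, total 101 blocks.

Plan I: 20 + 9 + 21 + 8 + 22 + 21 = 101
Plan II: 20 + 25 + 8 + 21 + 16 + 21 = 111
Plan III: 18 + 29 + 22 + 24 + 17 + 20 = 130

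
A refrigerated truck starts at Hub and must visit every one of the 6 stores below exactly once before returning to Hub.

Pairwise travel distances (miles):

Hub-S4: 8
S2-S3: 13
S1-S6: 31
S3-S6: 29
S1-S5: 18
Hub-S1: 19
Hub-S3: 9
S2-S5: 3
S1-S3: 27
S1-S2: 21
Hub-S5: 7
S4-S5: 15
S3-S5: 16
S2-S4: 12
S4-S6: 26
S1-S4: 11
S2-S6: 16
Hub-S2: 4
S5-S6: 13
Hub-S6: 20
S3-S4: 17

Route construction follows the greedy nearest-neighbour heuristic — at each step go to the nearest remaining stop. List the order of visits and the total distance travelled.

At Hub the remaining stops are S2 4, S5 7, S4 8, S3 9, S1 19, S6 20; go to S2.
At S2 the remaining stops are S5 3, S4 12, S3 13, S6 16, S1 21; go to S5.
At S5 the remaining stops are S6 13, S4 15, S3 16, S1 18; go to S6.
At S6 the remaining stops are S4 26, S3 29, S1 31; go to S4.
At S4 the remaining stops are S1 11, S3 17; go to S1.
At S1 the remaining stops are S3 27; go to S3.
Return S3→Hub: 9.
Total = 4 + 3 + 13 + 26 + 11 + 27 + 9 = 93.

93 miles along Hub → S2 → S5 → S6 → S4 → S1 → S3 → Hub.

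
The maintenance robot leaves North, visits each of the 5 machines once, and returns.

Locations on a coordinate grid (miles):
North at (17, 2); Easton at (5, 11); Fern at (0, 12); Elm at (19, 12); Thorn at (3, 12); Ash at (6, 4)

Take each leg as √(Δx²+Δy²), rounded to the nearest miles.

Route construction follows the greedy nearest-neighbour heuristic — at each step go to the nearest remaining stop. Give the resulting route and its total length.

From North: distances to unvisited — Elm=10, Ash=11, Easton=15, Thorn=17, Fern=20. Nearest is Elm (10).
From Elm: distances to unvisited — Easton=14, Ash=15, Thorn=16, Fern=19. Nearest is Easton (14).
From Easton: distances to unvisited — Thorn=2, Fern=5, Ash=7. Nearest is Thorn (2).
From Thorn: distances to unvisited — Fern=3, Ash=9. Nearest is Fern (3).
From Fern: distances to unvisited — Ash=10. Nearest is Ash (10).
Return Ash→North: 11.
Total = 10 + 14 + 2 + 3 + 10 + 11 = 50.

Nearest-neighbour total = 50 miles; route North → Elm → Easton → Thorn → Fern → Ash → North.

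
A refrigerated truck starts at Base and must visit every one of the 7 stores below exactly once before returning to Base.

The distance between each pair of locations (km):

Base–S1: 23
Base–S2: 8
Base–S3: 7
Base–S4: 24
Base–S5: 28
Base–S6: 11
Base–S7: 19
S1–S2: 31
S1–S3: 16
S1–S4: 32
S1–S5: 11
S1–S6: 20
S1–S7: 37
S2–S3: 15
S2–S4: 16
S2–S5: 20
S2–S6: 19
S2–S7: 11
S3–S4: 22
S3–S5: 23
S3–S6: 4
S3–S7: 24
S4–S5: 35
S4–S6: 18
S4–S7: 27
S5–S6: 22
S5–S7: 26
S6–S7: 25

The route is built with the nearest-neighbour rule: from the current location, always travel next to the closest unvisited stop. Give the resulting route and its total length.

From Base: distances to unvisited — S3=7, S2=8, S6=11, S7=19, S1=23, S4=24, S5=28. Nearest is S3 (7).
From S3: distances to unvisited — S6=4, S2=15, S1=16, S4=22, S5=23, S7=24. Nearest is S6 (4).
From S6: distances to unvisited — S4=18, S2=19, S1=20, S5=22, S7=25. Nearest is S4 (18).
From S4: distances to unvisited — S2=16, S7=27, S1=32, S5=35. Nearest is S2 (16).
From S2: distances to unvisited — S7=11, S5=20, S1=31. Nearest is S7 (11).
From S7: distances to unvisited — S5=26, S1=37. Nearest is S5 (26).
From S5: distances to unvisited — S1=11. Nearest is S1 (11).
Return S1→Base: 23.
Total = 7 + 4 + 18 + 16 + 11 + 26 + 11 + 23 = 116.

Nearest-neighbour total = 116 km; route Base → S3 → S6 → S4 → S2 → S7 → S5 → S1 → Base.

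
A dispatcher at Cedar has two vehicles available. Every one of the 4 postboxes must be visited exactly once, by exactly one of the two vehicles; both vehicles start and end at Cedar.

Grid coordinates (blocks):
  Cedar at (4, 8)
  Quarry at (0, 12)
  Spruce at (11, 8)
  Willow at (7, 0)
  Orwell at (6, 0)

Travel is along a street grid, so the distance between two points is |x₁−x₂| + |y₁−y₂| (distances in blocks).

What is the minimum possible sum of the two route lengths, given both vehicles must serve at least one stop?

Try each way of splitting the stops between the two vehicles (each non-empty) and, for each split, find the best tour for each vehicle:
  {Quarry} + {Spruce, Willow, Orwell}: 16 + 30 = 46
  {Spruce} + {Quarry, Willow, Orwell}: 14 + 38 = 52
  {Quarry, Spruce} + {Willow, Orwell}: 30 + 22 = 52
  {Willow} + {Quarry, Spruce, Orwell}: 22 + 46 = 68
  {Quarry, Willow} + {Spruce, Orwell}: 38 + 30 = 68
  {Spruce, Willow} + {Quarry, Orwell}: 30 + 36 = 66
  … (7 splits in total)
Best: vehicle 1 Cedar → Quarry → Cedar = 16; vehicle 2 Cedar → Spruce → Willow → Orwell → Cedar = 30; combined 46.

46 blocks — the smallest possible combined total.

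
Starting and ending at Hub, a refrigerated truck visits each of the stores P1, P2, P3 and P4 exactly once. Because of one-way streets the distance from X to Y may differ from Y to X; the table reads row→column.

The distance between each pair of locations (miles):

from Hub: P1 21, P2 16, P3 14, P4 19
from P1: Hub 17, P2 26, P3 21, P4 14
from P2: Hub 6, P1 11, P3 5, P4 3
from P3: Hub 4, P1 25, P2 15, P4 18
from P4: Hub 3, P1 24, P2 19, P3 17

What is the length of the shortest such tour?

Shortest round trip = 57 miles.

Hub→P1→P2→P3→P4→Hub: 21+26+5+18+3 = 73
Hub→P1→P2→P4→P3→Hub: 21+26+3+17+4 = 71
Hub→P1→P3→P2→P4→Hub: 21+21+15+3+3 = 63
Hub→P1→P3→P4→P2→Hub: 21+21+18+19+6 = 85
Hub→P1→P4→P2→P3→Hub: 21+14+19+5+4 = 63
Hub→P1→P4→P3→P2→Hub: 21+14+17+15+6 = 73
Hub→P2→P1→P3→P4→Hub: 16+11+21+18+3 = 69
Hub→P2→P1→P4→P3→Hub: 16+11+14+17+4 = 62
Hub→P2→P3→P1→P4→Hub: 16+5+25+14+3 = 63
Hub→P2→P3→P4→P1→Hub: 16+5+18+24+17 = 80
Hub→P2→P4→P1→P3→Hub: 16+3+24+21+4 = 68
Hub→P2→P4→P3→P1→Hub: 16+3+17+25+17 = 78
Hub→P3→P1→P2→P4→Hub: 14+25+26+3+3 = 71
Hub→P3→P1→P4→P2→Hub: 14+25+14+19+6 = 78
… (10 more)
Hub→P3→P2→P1→P4→Hub: 14+15+11+14+3 = 57  ← best
The minimum is 57.
One optimal route: Hub → P3 → P2 → P1 → P4 → Hub.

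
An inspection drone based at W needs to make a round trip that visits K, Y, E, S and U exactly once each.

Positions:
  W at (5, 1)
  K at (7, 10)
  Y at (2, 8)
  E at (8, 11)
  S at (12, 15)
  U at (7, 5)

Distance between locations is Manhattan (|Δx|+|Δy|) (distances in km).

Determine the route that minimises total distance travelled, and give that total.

There are 60 distinct closed tours to check (reversals are equivalent).
W→K→Y→E→S→U→W: 11+7+9+8+15+6 = 56
W→K→Y→E→U→S→W: 11+7+9+7+15+21 = 70
W→K→Y→S→E→U→W: 11+7+17+8+7+6 = 56
W→K→Y→S→U→E→W: 11+7+17+15+7+13 = 70
W→K→Y→U→E→S→W: 11+7+8+7+8+21 = 62
W→K→Y→U→S→E→W: 11+7+8+15+8+13 = 62
W→K→E→Y→S→U→W: 11+2+9+17+15+6 = 60
W→K→E→Y→U→S→W: 11+2+9+8+15+21 = 66
W→K→E→S→Y→U→W: 11+2+8+17+8+6 = 52
W→K→E→S→U→Y→W: 11+2+8+15+8+10 = 54
W→K→E→U→Y→S→W: 11+2+7+8+17+21 = 66
W→K→E→U→S→Y→W: 11+2+7+15+17+10 = 62
W→K→S→Y→E→U→W: 11+10+17+9+7+6 = 60
W→K→S→Y→U→E→W: 11+10+17+8+7+13 = 66
… (46 more)
W→Y→K→E→S→U→W: 10+7+2+8+15+6 = 48  ← best
The minimum is 48.
One optimal route: W → Y → K → E → S → U → W (or its reverse).

Shortest round trip = 48 km.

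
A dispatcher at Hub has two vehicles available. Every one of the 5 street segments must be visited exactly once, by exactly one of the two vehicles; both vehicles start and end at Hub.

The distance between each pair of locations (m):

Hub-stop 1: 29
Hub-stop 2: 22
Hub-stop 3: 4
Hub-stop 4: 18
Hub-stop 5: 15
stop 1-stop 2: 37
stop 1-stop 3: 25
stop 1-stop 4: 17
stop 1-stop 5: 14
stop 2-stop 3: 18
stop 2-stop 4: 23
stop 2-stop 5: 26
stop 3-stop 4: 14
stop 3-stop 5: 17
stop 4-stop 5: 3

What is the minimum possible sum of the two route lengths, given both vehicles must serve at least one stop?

Try each way of splitting the stops between the two vehicles (each non-empty) and, for each split, find the best tour for each vehicle:
  {stop 1} + {stop 2, stop 3, stop 4, stop 5}: 58 + 63 = 121
  {stop 2} + {stop 1, stop 3, stop 4, stop 5}: 44 + 64 = 108
  {stop 1, stop 2} + {stop 3, stop 4, stop 5}: 88 + 36 = 124
  {stop 3} + {stop 1, stop 2, stop 4, stop 5}: 8 + 91 = 99
  {stop 1, stop 3} + {stop 2, stop 4, stop 5}: 58 + 63 = 121
  {stop 2, stop 3} + {stop 1, stop 4, stop 5}: 44 + 64 = 108
  … (15 splits in total)
Best: vehicle 1 Hub → stop 3 → Hub = 8; vehicle 2 Hub → stop 1 → stop 5 → stop 4 → stop 2 → Hub = 91; combined 99.

99 m — the smallest possible combined total.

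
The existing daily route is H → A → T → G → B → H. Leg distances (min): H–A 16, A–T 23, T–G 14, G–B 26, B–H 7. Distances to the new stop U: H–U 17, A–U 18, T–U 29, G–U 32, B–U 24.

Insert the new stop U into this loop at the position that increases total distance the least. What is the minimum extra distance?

+19 min — insert U between H and A.

Insertion cost between consecutive stops i–j is d(i,U) + d(U,j) − d(i,j):
  between H and A: 17 + 18 − 16 = 19
  between A and T: 18 + 29 − 23 = 24
  between T and G: 29 + 32 − 14 = 47
  between G and B: 32 + 24 − 26 = 30
  between B and H: 24 + 17 − 7 = 34
Cheapest insertion is between H and A, adding 19.
New total = 86 + 19 = 105.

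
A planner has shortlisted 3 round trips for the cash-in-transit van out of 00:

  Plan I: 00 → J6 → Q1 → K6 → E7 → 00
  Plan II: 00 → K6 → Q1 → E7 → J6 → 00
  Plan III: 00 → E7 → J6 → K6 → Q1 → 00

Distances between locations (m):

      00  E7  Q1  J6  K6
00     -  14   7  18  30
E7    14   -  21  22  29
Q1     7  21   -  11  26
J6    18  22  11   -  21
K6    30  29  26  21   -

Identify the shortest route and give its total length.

90 m — Plan III is the shortest.

Plan I: 18 + 11 + 26 + 29 + 14 = 98
Plan II: 30 + 26 + 21 + 22 + 18 = 117
Plan III: 14 + 22 + 21 + 26 + 7 = 90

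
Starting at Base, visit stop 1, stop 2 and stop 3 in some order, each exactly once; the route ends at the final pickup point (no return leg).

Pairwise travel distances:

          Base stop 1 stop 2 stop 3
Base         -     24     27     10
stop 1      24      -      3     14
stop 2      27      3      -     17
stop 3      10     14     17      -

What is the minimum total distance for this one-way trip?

27 — the minimum one-way total.

There are 3! = 6 possible orderings.
Base - stop 1 - stop 2 - stop 3: 24+3+17 = 44
Base - stop 1 - stop 3 - stop 2: 24+14+17 = 55
Base - stop 2 - stop 1 - stop 3: 27+3+14 = 44
Base - stop 2 - stop 3 - stop 1: 27+17+14 = 58
Base - stop 3 - stop 1 - stop 2: 10+14+3 = 27
Base - stop 3 - stop 2 - stop 1: 10+17+3 = 30
The minimum is 27.
One shortest path: Base → stop 3 → stop 1 → stop 2.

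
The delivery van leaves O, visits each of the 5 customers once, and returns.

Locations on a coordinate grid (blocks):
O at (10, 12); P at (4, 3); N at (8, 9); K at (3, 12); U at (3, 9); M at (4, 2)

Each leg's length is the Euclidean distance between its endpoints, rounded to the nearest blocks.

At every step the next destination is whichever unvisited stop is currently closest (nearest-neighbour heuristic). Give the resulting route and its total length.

From O: distances to unvisited — N=4, K=7, U=8, P=11, M=12. Nearest is N (4).
From N: distances to unvisited — U=5, K=6, P=7, M=8. Nearest is U (5).
From U: distances to unvisited — K=3, P=6, M=7. Nearest is K (3).
From K: distances to unvisited — P=9, M=10. Nearest is P (9).
From P: distances to unvisited — M=1. Nearest is M (1).
Return M→O: 12.
Total = 4 + 5 + 3 + 9 + 1 + 12 = 34.

Total distance 34 blocks via the nearest-neighbour route O → N → U → K → P → M → O.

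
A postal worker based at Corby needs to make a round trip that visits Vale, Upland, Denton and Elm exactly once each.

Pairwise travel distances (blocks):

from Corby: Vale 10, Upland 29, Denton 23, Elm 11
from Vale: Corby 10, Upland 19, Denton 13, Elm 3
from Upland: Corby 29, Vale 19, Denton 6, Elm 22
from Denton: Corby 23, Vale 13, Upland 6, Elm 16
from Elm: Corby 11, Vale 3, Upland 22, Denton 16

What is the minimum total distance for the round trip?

There are 12 distinct closed tours to check (reversals are equivalent).
Corby→Vale→Upland→Denton→Elm→Corby: 10+19+6+16+11 = 62
Corby→Vale→Upland→Elm→Denton→Corby: 10+19+22+16+23 = 90
Corby→Vale→Denton→Upland→Elm→Corby: 10+13+6+22+11 = 62
Corby→Vale→Denton→Elm→Upland→Corby: 10+13+16+22+29 = 90
Corby→Vale→Elm→Upland→Denton→Corby: 10+3+22+6+23 = 64
Corby→Vale→Elm→Denton→Upland→Corby: 10+3+16+6+29 = 64
Corby→Upland→Vale→Denton→Elm→Corby: 29+19+13+16+11 = 88
Corby→Upland→Vale→Elm→Denton→Corby: 29+19+3+16+23 = 90
Corby→Upland→Denton→Vale→Elm→Corby: 29+6+13+3+11 = 62
Corby→Upland→Elm→Vale→Denton→Corby: 29+22+3+13+23 = 90
Corby→Denton→Vale→Upland→Elm→Corby: 23+13+19+22+11 = 88
Corby→Denton→Upland→Vale→Elm→Corby: 23+6+19+3+11 = 62
The minimum is 62.
One optimal route: Corby → Vale → Upland → Denton → Elm → Corby (or its reverse).

62 blocks — the shortest possible round trip.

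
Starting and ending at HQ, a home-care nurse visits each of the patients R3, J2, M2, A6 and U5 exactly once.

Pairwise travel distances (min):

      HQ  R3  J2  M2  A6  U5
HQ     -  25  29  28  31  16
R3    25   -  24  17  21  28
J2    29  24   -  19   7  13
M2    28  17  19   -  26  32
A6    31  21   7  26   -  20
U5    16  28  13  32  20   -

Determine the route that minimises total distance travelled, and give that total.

102 min — the shortest possible round trip.

HQ → R3 → J2 → M2 → A6 → U5 → HQ: 25+24+19+26+20+16 = 130
HQ → R3 → J2 → M2 → U5 → A6 → HQ: 25+24+19+32+20+31 = 151
HQ → R3 → J2 → A6 → M2 → U5 → HQ: 25+24+7+26+32+16 = 130
HQ → R3 → J2 → A6 → U5 → M2 → HQ: 25+24+7+20+32+28 = 136
HQ → R3 → J2 → U5 → M2 → A6 → HQ: 25+24+13+32+26+31 = 151
HQ → R3 → J2 → U5 → A6 → M2 → HQ: 25+24+13+20+26+28 = 136
HQ → R3 → M2 → J2 → A6 → U5 → HQ: 25+17+19+7+20+16 = 104
HQ → R3 → M2 → J2 → U5 → A6 → HQ: 25+17+19+13+20+31 = 125
HQ → R3 → M2 → A6 → J2 → U5 → HQ: 25+17+26+7+13+16 = 104
HQ → R3 → M2 → A6 → U5 → J2 → HQ: 25+17+26+20+13+29 = 130
HQ → R3 → M2 → U5 → J2 → A6 → HQ: 25+17+32+13+7+31 = 125
HQ → R3 → M2 → U5 → A6 → J2 → HQ: 25+17+32+20+7+29 = 130
HQ → R3 → A6 → J2 → M2 → U5 → HQ: 25+21+7+19+32+16 = 120
HQ → R3 → A6 → J2 → U5 → M2 → HQ: 25+21+7+13+32+28 = 126
… (46 more)
HQ → M2 → R3 → A6 → J2 → U5 → HQ: 28+17+21+7+13+16 = 102  ← best
The minimum is 102.
One optimal route: HQ → M2 → R3 → A6 → J2 → U5 → HQ (or its reverse).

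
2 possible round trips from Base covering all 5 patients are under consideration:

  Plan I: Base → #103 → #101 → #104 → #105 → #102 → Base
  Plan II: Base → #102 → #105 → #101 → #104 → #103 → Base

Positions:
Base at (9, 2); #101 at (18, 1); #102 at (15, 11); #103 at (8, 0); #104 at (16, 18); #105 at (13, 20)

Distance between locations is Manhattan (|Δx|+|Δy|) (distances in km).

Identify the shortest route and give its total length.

Shortest is Plan I, total 64 km.

Plan I: 3 + 11 + 19 + 5 + 11 + 15 = 64
Plan II: 15 + 11 + 24 + 19 + 26 + 3 = 98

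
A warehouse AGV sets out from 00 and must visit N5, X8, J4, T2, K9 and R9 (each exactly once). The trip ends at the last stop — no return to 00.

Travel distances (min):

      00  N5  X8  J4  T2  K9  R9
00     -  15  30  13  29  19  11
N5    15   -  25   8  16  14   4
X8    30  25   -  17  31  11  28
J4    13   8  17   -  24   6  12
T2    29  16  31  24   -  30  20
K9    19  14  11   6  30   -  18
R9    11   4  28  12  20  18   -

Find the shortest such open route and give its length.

71 min — the minimum one-way total.

There are 6! = 720 possible orderings.
00 - N5 - X8 - J4 - T2 - K9 - R9: 15+25+17+24+30+18 = 129
00 - N5 - X8 - J4 - T2 - R9 - K9: 15+25+17+24+20+18 = 119
00 - N5 - X8 - J4 - K9 - T2 - R9: 15+25+17+6+30+20 = 113
00 - N5 - X8 - J4 - K9 - R9 - T2: 15+25+17+6+18+20 = 101
00 - N5 - X8 - J4 - R9 - T2 - K9: 15+25+17+12+20+30 = 119
00 - N5 - X8 - J4 - R9 - K9 - T2: 15+25+17+12+18+30 = 117
00 - N5 - X8 - T2 - J4 - K9 - R9: 15+25+31+24+6+18 = 119
00 - N5 - X8 - T2 - J4 - R9 - K9: 15+25+31+24+12+18 = 125
… (712 more)
00 - R9 - N5 - J4 - K9 - X8 - T2: 11+4+8+6+11+31 = 71  ← best
The minimum is 71.
One shortest path: 00 → R9 → N5 → J4 → K9 → X8 → T2.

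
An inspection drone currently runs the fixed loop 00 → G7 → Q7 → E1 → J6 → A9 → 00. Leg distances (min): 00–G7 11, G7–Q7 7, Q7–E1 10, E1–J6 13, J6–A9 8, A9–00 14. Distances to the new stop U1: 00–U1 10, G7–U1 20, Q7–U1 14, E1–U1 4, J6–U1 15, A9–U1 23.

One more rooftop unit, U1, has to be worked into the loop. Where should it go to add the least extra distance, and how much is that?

Adding 6 min by placing U1 on the E1–J6 leg.

Insertion cost between consecutive stops i–j is d(i,U1) + d(U1,j) − d(i,j):
  between 00 and G7: 10 + 20 − 11 = 19
  between G7 and Q7: 20 + 14 − 7 = 27
  between Q7 and E1: 14 + 4 − 10 = 8
  between E1 and J6: 4 + 15 − 13 = 6
  between J6 and A9: 15 + 23 − 8 = 30
  between A9 and 00: 23 + 10 − 14 = 19
Cheapest insertion is between E1 and J6, adding 6.
New total = 63 + 6 = 69.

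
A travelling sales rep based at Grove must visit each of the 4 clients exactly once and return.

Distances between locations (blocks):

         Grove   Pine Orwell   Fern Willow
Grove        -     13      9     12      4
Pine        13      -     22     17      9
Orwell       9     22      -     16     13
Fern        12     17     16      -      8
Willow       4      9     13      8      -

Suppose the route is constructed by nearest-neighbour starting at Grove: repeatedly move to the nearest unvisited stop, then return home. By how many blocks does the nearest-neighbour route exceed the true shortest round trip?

From Grove: Willow=4, Orwell=9, Fern=12, Pine=13 → choose Willow (4).
From Willow: Fern=8, Pine=9, Orwell=13 → choose Fern (8).
From Fern: Orwell=16, Pine=17 → choose Orwell (16).
From Orwell: Pine=22 → choose Pine (22).
NN route Grove → Willow → Fern → Orwell → Pine → Grove costs 63.
Optimal: Grove → Pine → Willow → Fern → Orwell → Grove costs 55 (by enumerating all 12 distinct tours).
Excess = 63 − 55 = 8.

The nearest-neighbour route is 8 blocks longer than optimal.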